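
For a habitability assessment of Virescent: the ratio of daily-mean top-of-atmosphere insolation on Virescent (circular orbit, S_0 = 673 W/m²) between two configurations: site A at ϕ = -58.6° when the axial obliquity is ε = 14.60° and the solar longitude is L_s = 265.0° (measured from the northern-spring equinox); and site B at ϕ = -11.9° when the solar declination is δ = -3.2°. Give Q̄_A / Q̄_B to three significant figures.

Q̄_A / Q̄_B ≈ 0.892

— Configuration A (ϕ=-58.6°):
Solar declination: sin δ = sin ε · sin L_s = sin 14.60° × sin 265.0° = -0.25111, so δ = -14.543°.
cos h₀ = −tan(-58.6°) tan(-14.543°) = -0.4250, h₀ = 2.0098 rad.
Bracket: h₀ sin ϕ sin δ + cos ϕ cos δ sin h₀ = 2.0098×-0.85355×-0.25111 + 0.52101×0.96796×0.90519 = 0.430770 + 0.456503 = 0.887273.
Q̄ = (S_0/π) × [bracket] = (673/π) × 0.887273 = 190.07 W/m².
— Configuration B (ϕ=-11.9°):
cos h₀ = −tan(-11.9°) tan(-3.200°) = -0.0118, h₀ = 1.5826 rad.
Bracket: h₀ sin ϕ sin δ + cos ϕ cos δ sin h₀ = 1.5826×-0.20620×-0.05582 + 0.97851×0.99844×0.99993 = 0.018216 + 0.976915 = 0.995131.
Q̄ = (S_0/π) × [bracket] = (673/π) × 0.995131 = 213.18 W/m².
Ratio Q̄_A / Q̄_B = 190.07 / 213.18 = 0.8916.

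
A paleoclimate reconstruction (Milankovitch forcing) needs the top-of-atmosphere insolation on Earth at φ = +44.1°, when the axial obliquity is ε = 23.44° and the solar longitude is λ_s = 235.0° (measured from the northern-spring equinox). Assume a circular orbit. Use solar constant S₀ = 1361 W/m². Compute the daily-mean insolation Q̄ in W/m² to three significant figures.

Solar declination: sin δ = sin ε · sin λ_s = sin 23.44° × sin 235.0° = -0.32585, so δ = -19.017°.
cos H₀ = −tan(+44.1°) tan(-19.017°) = 0.3340, H₀ = 1.2303 rad.
Bracket: H₀ sin φ sin δ + cos φ cos δ sin H₀ = 1.2303×0.69591×-0.32585 + 0.71813×0.94542×0.94257 = -0.278986 + 0.639943 = 0.360957.
Q̄ = (S₀/π) × [bracket] = (1361/π) × 0.360957 = 156.4 W/m².

Q̄ ≈ 156 W/m²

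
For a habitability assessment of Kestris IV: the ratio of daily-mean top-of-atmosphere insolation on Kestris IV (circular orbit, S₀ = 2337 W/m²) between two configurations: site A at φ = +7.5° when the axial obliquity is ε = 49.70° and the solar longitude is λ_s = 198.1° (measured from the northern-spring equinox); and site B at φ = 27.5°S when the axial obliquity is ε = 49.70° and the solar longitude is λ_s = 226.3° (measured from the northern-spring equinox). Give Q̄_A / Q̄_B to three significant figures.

— Configuration A (φ=+7.5°):
Solar declination: sin δ = sin ε · sin λ_s = sin 49.70° × sin 198.1° = -0.23694, so δ = -13.706°.
cos H₀ = −tan(+7.5°) tan(-13.706°) = 0.0321, H₀ = 1.5387 rad.
Bracket: H₀ sin φ sin δ + cos φ cos δ sin H₀ = 1.5387×0.13053×-0.23694 + 0.99144×0.97152×0.99948 = -0.047589 + 0.962703 = 0.915114.
Q̄ = (S₀/π) × [bracket] = (2337/π) × 0.915114 = 680.74 W/m².
— Configuration B (φ=-27.5°):
Solar declination: sin δ = sin ε · sin λ_s = sin 49.70° × sin 226.3° = -0.55138, so δ = -33.462°.
cos H₀ = −tan(-27.5°) tan(-33.462°) = -0.3441, H₀ = 1.9220 rad.
Bracket: H₀ sin φ sin δ + cos φ cos δ sin H₀ = 1.9220×-0.46175×-0.55138 + 0.88701×0.83425×0.93895 = 0.489341 + 0.694812 = 1.184153.
Q̄ = (S₀/π) × [bracket] = (2337/π) × 1.184153 = 880.88 W/m².
Ratio Q̄_A / Q̄_B = 680.74 / 880.88 = 0.7728.

Q̄_A / Q̄_B ≈ 0.773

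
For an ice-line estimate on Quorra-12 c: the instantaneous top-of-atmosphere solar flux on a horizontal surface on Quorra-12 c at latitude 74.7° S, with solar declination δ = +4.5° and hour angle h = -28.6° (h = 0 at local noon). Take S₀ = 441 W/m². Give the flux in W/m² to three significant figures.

cos θ_z = sin φ sin δ + cos φ cos δ cos h = -0.075678 + 0.230962 = 0.155284.
Flux = S₀ · cos θ_z = 441 × 0.155284 = 68.48 W/m².

68.5 W/m²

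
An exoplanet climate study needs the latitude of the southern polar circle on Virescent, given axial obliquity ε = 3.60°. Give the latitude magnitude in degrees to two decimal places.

The polar circle is the lowest latitude that experiences at least one full rotation of continuous darkness at the northern-summer solstice; it lies at |φ| = 90° − ε = 90° − 3.60° = 86.40°.

86.40°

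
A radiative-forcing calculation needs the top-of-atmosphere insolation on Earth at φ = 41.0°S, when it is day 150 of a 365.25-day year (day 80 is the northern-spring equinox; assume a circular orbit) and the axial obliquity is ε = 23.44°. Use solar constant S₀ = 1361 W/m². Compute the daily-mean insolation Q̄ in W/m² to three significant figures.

Q̄ ≈ 156 W/m²

Solar longitude: λ_s = 360° × (150 − 80)/365.25 = 68.994°.
sin δ = sin 23.44° × sin 68.994° = 0.37135, so δ = +21.799°.
cos H₀ = −tan(-41.0°) tan(+21.799°) = 0.3477, H₀ = 1.2157 rad.
Bracket: H₀ sin φ sin δ + cos φ cos δ sin H₀ = 1.2157×-0.65606×0.37135 + 0.75471×0.92849×0.93762 = -0.296178 + 0.657028 = 0.360850.
Q̄ = (S₀/π) × [bracket] = (1361/π) × 0.360850 = 156.3 W/m².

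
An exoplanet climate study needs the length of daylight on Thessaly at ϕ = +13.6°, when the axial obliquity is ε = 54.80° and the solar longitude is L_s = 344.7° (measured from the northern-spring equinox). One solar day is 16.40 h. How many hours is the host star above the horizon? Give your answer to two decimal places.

7.92 h

Solar declination: sin δ = sin ε · sin L_s = sin 54.80° × sin 344.7° = -0.21562, so δ = -12.452°.
cos h₀ = −tan ϕ · tan δ = −tan(+13.6°) × tan(-12.452°) = 0.0534, so h₀ = 1.5173 rad = 86.94°.
Daylight = 2h₀/(2π) × 16.40 h = (1.5173/π) × 16.40 = 7.92 h.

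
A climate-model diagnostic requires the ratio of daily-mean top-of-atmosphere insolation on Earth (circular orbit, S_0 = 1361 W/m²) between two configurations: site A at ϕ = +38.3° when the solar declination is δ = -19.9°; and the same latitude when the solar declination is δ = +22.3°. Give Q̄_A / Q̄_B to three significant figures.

— Configuration A (ϕ=+38.3°):
cos h₀ = −tan(+38.3°) tan(-19.900°) = 0.2859, h₀ = 1.2809 rad.
Bracket: h₀ sin ϕ sin δ + cos ϕ cos δ sin h₀ = 1.2809×0.61978×-0.34038 + 0.78478×0.94029×0.95826 = -0.270220 + 0.707120 = 0.436900.
Q̄ = (S_0/π) × [bracket] = (1361/π) × 0.436900 = 189.27 W/m².
— Configuration B (ϕ=+38.3°):
cos h₀ = −tan(+38.3°) tan(+22.300°) = -0.3239, h₀ = 1.9006 rad.
Bracket: h₀ sin ϕ sin δ + cos ϕ cos δ sin h₀ = 1.9006×0.61978×0.37946 + 0.78478×0.92521×0.94609 = 0.446986 + 0.686943 = 1.133929.
Q̄ = (S_0/π) × [bracket] = (1361/π) × 1.133929 = 491.24 W/m².
Ratio Q̄_A / Q̄_B = 189.27 / 491.24 = 0.3853.

Q̄_A / Q̄_B ≈ 0.385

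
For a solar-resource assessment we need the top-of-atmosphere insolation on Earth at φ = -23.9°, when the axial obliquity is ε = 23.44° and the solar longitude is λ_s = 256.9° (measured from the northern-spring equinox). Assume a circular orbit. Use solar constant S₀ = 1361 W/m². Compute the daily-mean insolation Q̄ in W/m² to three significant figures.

Solar declination: sin δ = sin ε · sin λ_s = sin 23.44° × sin 256.9° = -0.38744, so δ = -22.795°.
cos H₀ = −tan(-23.9°) tan(-22.795°) = -0.1862, H₀ = 1.7581 rad.
Bracket: H₀ sin φ sin δ + cos φ cos δ sin H₀ = 1.7581×-0.40514×-0.38744 + 0.91425×0.92190×0.98251 = 0.275964 + 0.828106 = 1.104070.
Q̄ = (S₀/π) × [bracket] = (1361/π) × 1.104070 = 478.3 W/m².

Q̄ ≈ 478 W/m²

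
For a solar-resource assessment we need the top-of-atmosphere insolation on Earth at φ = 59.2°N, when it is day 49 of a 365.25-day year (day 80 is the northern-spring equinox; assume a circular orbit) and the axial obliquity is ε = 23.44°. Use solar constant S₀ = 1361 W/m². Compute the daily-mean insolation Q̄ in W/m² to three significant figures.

Q̄ ≈ 112 W/m²

Solar longitude: λ_s = 360° × (49 − 80)/365.25 = -30.554°, i.e. -30.554° + 360° = 329.446°.
sin δ = sin 23.44° × sin 329.446° = -0.20222, so δ = -11.667°.
cos H₀ = −tan(+59.2°) tan(-11.667°) = 0.3464, H₀ = 1.2171 rad.
Bracket: H₀ sin φ sin δ + cos φ cos δ sin H₀ = 1.2171×0.85896×-0.20222 + 0.51204×0.97934×0.93809 = -0.211409 + 0.470416 = 0.259007.
Q̄ = (S₀/π) × [bracket] = (1361/π) × 0.259007 = 112.2 W/m².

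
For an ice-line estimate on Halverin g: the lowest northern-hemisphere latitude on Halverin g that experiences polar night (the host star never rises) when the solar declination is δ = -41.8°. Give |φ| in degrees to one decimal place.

Polar night requires cos H₀ = −tan φ tan δ ≥ 1, i.e. tan φ tan δ ≤ −1.
The boundary is |tan φ| · |tan δ| = 1, so |φ| = 90° − |δ| = 90° − 41.8° = 48.2° in the northern hemisphere.

|φ| = 48.2°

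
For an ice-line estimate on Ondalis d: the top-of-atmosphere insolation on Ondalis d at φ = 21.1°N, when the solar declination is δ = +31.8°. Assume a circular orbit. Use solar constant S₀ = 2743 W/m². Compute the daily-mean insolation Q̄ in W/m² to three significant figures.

Q̄ ≈ 972 W/m²

cos H₀ = −tan(+21.1°) tan(+31.800°) = -0.2392, H₀ = 1.8124 rad.
Bracket: H₀ sin φ sin δ + cos φ cos δ sin H₀ = 1.8124×0.36000×0.52696 + 0.93295×0.84989×0.97096 = 0.343822 + 0.769879 = 1.113701.
Q̄ = (S₀/π) × [bracket] = (2743/π) × 1.113701 = 972.4 W/m².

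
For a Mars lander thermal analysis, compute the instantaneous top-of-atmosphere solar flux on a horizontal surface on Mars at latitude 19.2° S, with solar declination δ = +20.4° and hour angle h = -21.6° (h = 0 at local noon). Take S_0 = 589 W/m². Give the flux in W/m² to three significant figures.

417 W/m²

cos θ_z = sin ϕ sin δ + cos ϕ cos δ cos h = -0.114634 + 0.822989 = 0.708355.
Flux = S_0 · cos θ_z = 589 × 0.708355 = 417.2 W/m².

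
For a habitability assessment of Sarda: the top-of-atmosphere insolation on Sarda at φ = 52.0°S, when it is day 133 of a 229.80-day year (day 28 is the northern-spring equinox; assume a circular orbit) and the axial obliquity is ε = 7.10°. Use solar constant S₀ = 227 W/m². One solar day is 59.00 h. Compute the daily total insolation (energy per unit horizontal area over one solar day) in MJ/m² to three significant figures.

Solar longitude: λ_s = 360° × (133 − 28)/229.80 = 164.491°.
sin δ = sin 7.10° × sin 164.491° = 0.03305, so δ = +1.894°.
cos H₀ = −tan(-52.0°) tan(+1.894°) = 0.0423, H₀ = 1.5285 rad.
Bracket: H₀ sin φ sin δ + cos φ cos δ sin H₀ = 1.5285×-0.78801×0.03305 + 0.61566×0.99945×0.99910 = -0.039808 + 0.614768 = 0.574960.
Q̄ = (S₀/π) × [bracket] = (227/π) × 0.574960 = 41.545 W/m².
Daily total = Q̄ × 59.00 h × 3600 s/h = 41.545 × 59.00 × 3600 / 10⁶ = 8.824 MJ/m².

8.82 MJ/m²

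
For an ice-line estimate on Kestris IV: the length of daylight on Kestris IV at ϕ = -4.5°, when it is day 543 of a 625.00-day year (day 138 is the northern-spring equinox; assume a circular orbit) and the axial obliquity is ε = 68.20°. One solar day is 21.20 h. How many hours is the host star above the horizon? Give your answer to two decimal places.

11.19 h

Solar longitude: L_s = 360° × (543 − 138)/625.00 = 233.280°.
sin δ = sin 68.20° × sin 233.280° = -0.74424, so δ = -48.094°.
cos h₀ = −tan ϕ · tan δ = −tan(-4.5°) × tan(-48.094°) = -0.0877, so h₀ = 1.6586 rad = 95.03°.
Daylight = 2h₀/(2π) × 21.20 h = (1.6586/π) × 21.20 = 11.19 h.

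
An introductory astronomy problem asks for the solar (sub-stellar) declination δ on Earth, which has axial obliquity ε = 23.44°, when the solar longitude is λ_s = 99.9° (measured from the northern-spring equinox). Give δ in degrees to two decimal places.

sin δ = sin ε · sin λ_s = sin 23.44° × sin 99.9° = 0.391865.
δ = arcsin(0.391865) = +23.07°.

δ = +23.07°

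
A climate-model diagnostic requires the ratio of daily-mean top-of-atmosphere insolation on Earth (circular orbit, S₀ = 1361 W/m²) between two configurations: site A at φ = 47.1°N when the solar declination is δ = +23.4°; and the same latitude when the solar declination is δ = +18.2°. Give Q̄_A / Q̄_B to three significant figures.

— Configuration A (φ=+47.1°):
cos H₀ = −tan(+47.1°) tan(+23.400°) = -0.4657, H₀ = 2.0552 rad.
Bracket: H₀ sin φ sin δ + cos φ cos δ sin H₀ = 2.0552×0.73254×0.39715 + 0.68072×0.91775×0.88495 = 0.597916 + 0.552856 = 1.150772.
Q̄ = (S₀/π) × [bracket] = (1361/π) × 1.150772 = 498.54 W/m².
— Configuration B (φ=+47.1°):
cos H₀ = −tan(+47.1°) tan(+18.200°) = -0.3538, H₀ = 1.9324 rad.
Bracket: H₀ sin φ sin δ + cos φ cos δ sin H₀ = 1.9324×0.73254×0.31233 + 0.68072×0.94997×0.93532 = 0.442122 + 0.604837 = 1.046959.
Q̄ = (S₀/π) × [bracket] = (1361/π) × 1.046959 = 453.56 W/m².
Ratio Q̄_A / Q̄_B = 498.54 / 453.56 = 1.099.

Q̄_A / Q̄_B ≈ 1.10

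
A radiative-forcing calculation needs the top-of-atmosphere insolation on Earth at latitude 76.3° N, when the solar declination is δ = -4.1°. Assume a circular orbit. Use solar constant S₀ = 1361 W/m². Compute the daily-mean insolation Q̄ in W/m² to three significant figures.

Q̄ ≈ 59.5 W/m²

cos H₀ = −tan(+76.3°) tan(-4.100°) = 0.2940, H₀ = 1.2723 rad.
Bracket: H₀ sin φ sin δ + cos φ cos δ sin H₀ = 1.2723×0.97155×-0.07150 + 0.23684×0.99744×0.95579 = -0.088381 + 0.225790 = 0.137409.
Q̄ = (S₀/π) × [bracket] = (1361/π) × 0.137409 = 59.53 W/m².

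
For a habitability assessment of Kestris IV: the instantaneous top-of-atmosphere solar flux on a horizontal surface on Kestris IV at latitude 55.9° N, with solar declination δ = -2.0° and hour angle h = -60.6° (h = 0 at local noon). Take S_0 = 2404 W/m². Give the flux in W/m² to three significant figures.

592 W/m²

cos θ_z = sin ϕ sin δ + cos ϕ cos δ cos h = -0.028899 + 0.275052 = 0.246153.
Flux = S_0 · cos θ_z = 2404 × 0.246153 = 591.8 W/m².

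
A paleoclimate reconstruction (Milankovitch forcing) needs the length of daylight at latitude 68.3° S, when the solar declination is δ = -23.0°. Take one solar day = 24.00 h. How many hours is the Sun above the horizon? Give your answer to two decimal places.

Sunrise equation: cos H₀ = −tan φ · tan δ = -1.0667 ≤ −1, so the Sun never sets (polar day) and H₀ = π.
Daylight = 2H₀/(2π) × 24.00 h = (3.1416/π) × 24.00 = 24.00 h.

24.00 h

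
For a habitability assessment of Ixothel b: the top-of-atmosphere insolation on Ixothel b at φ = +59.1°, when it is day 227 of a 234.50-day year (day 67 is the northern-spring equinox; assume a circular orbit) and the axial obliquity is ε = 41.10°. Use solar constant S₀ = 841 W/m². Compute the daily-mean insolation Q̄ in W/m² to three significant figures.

Solar longitude: λ_s = 360° × (227 − 67)/234.50 = 245.629°.
sin δ = sin 41.10° × sin 245.629° = -0.59880, so δ = -36.784°.
cos H₀ = −tan(+59.1°) tan(-36.784°) = 1.2492 ≥ 1 ⇒ polar night, H₀ = 0 and Q̄ = 0.

Q̄ ≈ 0.00 W/m²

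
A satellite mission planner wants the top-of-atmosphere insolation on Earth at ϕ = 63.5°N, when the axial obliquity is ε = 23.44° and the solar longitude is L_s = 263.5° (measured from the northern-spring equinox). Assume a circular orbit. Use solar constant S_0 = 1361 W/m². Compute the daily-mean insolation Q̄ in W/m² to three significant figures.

Q̄ ≈ 8.55 W/m²

Solar declination: sin δ = sin ε · sin L_s = sin 23.44° × sin 263.5° = -0.39523, so δ = -23.280°.
cos h₀ = −tan(+63.5°) tan(-23.280°) = 0.8630, h₀ = 0.5297 rad.
Bracket: h₀ sin ϕ sin δ + cos ϕ cos δ sin h₀ = 0.5297×0.89493×-0.39523 + 0.44620×0.91858×0.50525 = -0.187357 + 0.207087 = 0.019730.
Q̄ = (S_0/π) × [bracket] = (1361/π) × 0.019730 = 8.547 W/m².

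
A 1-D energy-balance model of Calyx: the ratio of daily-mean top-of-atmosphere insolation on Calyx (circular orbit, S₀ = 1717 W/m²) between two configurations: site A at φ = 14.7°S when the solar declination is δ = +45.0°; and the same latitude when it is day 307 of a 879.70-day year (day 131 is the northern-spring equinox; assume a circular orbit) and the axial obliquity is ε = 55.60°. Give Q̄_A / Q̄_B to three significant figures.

Q̄_A / Q̄_B ≈ 1.33

— Configuration A (φ=-14.7°):
cos H₀ = −tan(-14.7°) tan(+45.000°) = 0.2623, H₀ = 1.3053 rad.
Bracket: H₀ sin φ sin δ + cos φ cos δ sin H₀ = 1.3053×-0.25376×0.70711 + 0.96727×0.70711×0.96497 = -0.234218 + 0.660007 = 0.425789.
Q̄ = (S₀/π) × [bracket] = (1717/π) × 0.425789 = 232.71 W/m².
— Configuration B (φ=-14.7°):
Solar longitude: λ_s = 360° × (307 − 131)/879.70 = 72.025°.
sin δ = sin 55.60° × sin 72.025° = 0.78484, so δ = +51.706°.
cos H₀ = −tan(-14.7°) tan(+51.706°) = 0.3323, H₀ = 1.2321 rad.
Bracket: H₀ sin φ sin δ + cos φ cos δ sin H₀ = 1.2321×-0.25376×0.78484 + 0.96727×0.61970×0.94319 = -0.245386 + 0.565364 = 0.319978.
Q̄ = (S₀/π) × [bracket] = (1717/π) × 0.319978 = 174.88 W/m².
Ratio Q̄_A / Q̄_B = 232.71 / 174.88 = 1.331.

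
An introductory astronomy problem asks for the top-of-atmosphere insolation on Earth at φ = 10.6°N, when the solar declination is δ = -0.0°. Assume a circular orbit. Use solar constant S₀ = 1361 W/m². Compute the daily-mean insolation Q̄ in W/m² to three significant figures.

cos H₀ = −tan(+10.6°) tan(-0.000°) = 0.0000, H₀ = 1.5708 rad.
Bracket: H₀ sin φ sin δ + cos φ cos δ sin H₀ = 1.5708×0.18395×-0.00000 + 0.98294×1.00000×1.00000 = -0.000000 + 0.982940 = 0.982940.
Q̄ = (S₀/π) × [bracket] = (1361/π) × 0.982940 = 425.8 W/m².

Q̄ ≈ 426 W/m²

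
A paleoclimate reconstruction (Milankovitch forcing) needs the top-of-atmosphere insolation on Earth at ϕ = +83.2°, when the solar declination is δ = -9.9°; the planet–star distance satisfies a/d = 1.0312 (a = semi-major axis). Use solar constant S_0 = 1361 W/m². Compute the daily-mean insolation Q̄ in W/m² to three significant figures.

Q̄ ≈ 0.00 W/m²

cos h₀ = −tan(+83.2°) tan(-9.900°) = 1.4636 ≥ 1 ⇒ polar night, h₀ = 0 and Q̄ = 0.
Inverse-square distance factor (a/d)² = 1.0312² = 1.063373.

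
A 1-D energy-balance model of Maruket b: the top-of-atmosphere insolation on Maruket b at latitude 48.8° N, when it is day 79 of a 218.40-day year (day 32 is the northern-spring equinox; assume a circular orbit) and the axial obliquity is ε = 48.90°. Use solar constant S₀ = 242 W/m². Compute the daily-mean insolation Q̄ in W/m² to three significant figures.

Q̄ ≈ 134 W/m²

Solar longitude: λ_s = 360° × (79 − 32)/218.40 = 77.473°.
sin δ = sin 48.90° × sin 77.473° = 0.73562, so δ = +47.360°.
cos H₀ = −tan(+48.8°) tan(+47.360°) = -1.2405 ≤ −1 ⇒ polar day, H₀ = π.
Bracket: H₀ sin φ sin δ + cos φ cos δ sin H₀ = 3.1416×0.75241×0.73562 + 0.65869×0.67739×0.00000 = 1.738837 + 0.000000 = 1.738837.
Q̄ = (S₀/π) × [bracket] = (242/π) × 1.738837 = 133.9 W/m².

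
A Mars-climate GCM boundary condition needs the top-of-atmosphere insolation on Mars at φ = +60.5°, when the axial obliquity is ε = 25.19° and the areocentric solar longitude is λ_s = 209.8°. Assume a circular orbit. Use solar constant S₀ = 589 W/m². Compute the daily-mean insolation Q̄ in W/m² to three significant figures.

Q̄ ≈ 42.7 W/m²

sin δ = sin 25.19° × sin 209.8° = -0.21152, so δ = -12.212°.
cos H₀ = −tan(+60.5°) tan(-12.212°) = 0.3825, H₀ = 1.1783 rad.
Bracket: H₀ sin φ sin δ + cos φ cos δ sin H₀ = 1.1783×0.87036×-0.21152 + 0.49242×0.97737×0.92395 = -0.216923 + 0.444675 = 0.227752.
Q̄ = (S₀/π) × [bracket] = (589/π) × 0.227752 = 42.70 W/m².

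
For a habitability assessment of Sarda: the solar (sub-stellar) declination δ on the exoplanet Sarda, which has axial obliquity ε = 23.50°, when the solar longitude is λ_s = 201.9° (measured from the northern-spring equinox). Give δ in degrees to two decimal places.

sin δ = sin ε · sin λ_s = sin 23.50° × sin 201.9° = -0.148729.
δ = arcsin(-0.148729) = -8.55°.

δ = -8.55°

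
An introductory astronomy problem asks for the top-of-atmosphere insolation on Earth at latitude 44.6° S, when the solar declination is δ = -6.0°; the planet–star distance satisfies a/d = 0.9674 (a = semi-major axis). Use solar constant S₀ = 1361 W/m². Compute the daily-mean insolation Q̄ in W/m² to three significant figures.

cos H₀ = −tan(-44.6°) tan(-6.000°) = -0.1036, H₀ = 1.6746 rad.
Bracket: H₀ sin φ sin δ + cos φ cos δ sin H₀ = 1.6746×-0.70215×-0.10453 + 0.71203×0.99452×0.99461 = 0.122909 + 0.704311 = 0.827220.
Inverse-square distance factor (a/d)² = 0.9674² = 0.935863.
Q̄ = (S₀/π) × 0.935863 × [bracket] = (1361/π) × 0.935863 × 0.827220 = 335.4 W/m².

Q̄ ≈ 335 W/m²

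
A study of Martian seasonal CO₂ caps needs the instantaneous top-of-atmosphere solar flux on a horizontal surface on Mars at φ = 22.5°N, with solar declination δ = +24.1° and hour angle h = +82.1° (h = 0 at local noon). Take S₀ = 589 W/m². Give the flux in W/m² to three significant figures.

cos θ_z = sin φ sin δ + cos φ cos δ cos h = 0.156261 + 0.115914 = 0.272175.
Flux = S₀ · cos θ_z = 589 × 0.272175 = 160.3 W/m².

160 W/m²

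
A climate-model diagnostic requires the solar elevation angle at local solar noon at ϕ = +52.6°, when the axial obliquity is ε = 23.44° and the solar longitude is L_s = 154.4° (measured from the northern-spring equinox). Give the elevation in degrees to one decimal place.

Solar declination: sin δ = sin ε · sin L_s = sin 23.44° × sin 154.4° = 0.17188, so δ = +9.897°.
At local noon the hour angle is zero, so the zenith angle equals |ϕ − δ| = |+52.6° − (+9.897°)| = 42.703°.
Elevation = 90° − 42.703° = 47.3°.

47.3°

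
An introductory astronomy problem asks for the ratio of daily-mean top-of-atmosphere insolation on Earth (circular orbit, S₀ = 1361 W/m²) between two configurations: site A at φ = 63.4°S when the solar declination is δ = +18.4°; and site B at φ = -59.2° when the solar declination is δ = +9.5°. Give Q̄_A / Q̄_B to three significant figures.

Q̄_A / Q̄_B ≈ 0.262

— Configuration A (φ=-63.4°):
cos H₀ = −tan(-63.4°) tan(+18.400°) = 0.6643, H₀ = 0.8442 rad.
Bracket: H₀ sin φ sin δ + cos φ cos δ sin H₀ = 0.8442×-0.89415×0.31565 + 0.44776×0.94888×0.74747 = -0.238266 + 0.317578 = 0.079312.
Q̄ = (S₀/π) × [bracket] = (1361/π) × 0.079312 = 34.360 W/m².
— Configuration B (φ=-59.2°):
cos H₀ = −tan(-59.2°) tan(+9.500°) = 0.2807, H₀ = 1.2863 rad.
Bracket: H₀ sin φ sin δ + cos φ cos δ sin H₀ = 1.2863×-0.85896×0.16505 + 0.51204×0.98629×0.95979 = -0.182360 + 0.484713 = 0.302353.
Q̄ = (S₀/π) × [bracket] = (1361/π) × 0.302353 = 130.99 W/m².
Ratio Q̄_A / Q̄_B = 34.360 / 130.99 = 0.2623.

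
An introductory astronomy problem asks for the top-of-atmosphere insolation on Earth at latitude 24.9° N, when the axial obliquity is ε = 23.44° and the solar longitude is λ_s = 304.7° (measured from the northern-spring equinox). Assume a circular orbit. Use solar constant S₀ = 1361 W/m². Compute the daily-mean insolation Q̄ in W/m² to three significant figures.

Solar declination: sin δ = sin ε · sin λ_s = sin 23.44° × sin 304.7° = -0.32704, so δ = -19.089°.
cos H₀ = −tan(+24.9°) tan(-19.089°) = 0.1606, H₀ = 1.4095 rad.
Bracket: H₀ sin φ sin δ + cos φ cos δ sin H₀ = 1.4095×0.42104×-0.32704 + 0.90704×0.94501×0.98701 = -0.194084 + 0.846027 = 0.651943.
Q̄ = (S₀/π) × [bracket] = (1361/π) × 0.651943 = 282.4 W/m².

Q̄ ≈ 282 W/m²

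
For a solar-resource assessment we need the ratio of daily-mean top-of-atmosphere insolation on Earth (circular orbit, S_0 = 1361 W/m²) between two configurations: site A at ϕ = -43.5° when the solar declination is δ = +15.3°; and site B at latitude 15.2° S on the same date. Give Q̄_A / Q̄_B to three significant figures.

Q̄_A / Q̄_B ≈ 0.531

— Configuration A (ϕ=-43.5°):
cos h₀ = −tan(-43.5°) tan(+15.300°) = 0.2596, h₀ = 1.3082 rad.
Bracket: h₀ sin ϕ sin δ + cos ϕ cos δ sin h₀ = 1.3082×-0.68835×0.26387 + 0.72537×0.96456×0.96571 = -0.237615 + 0.675671 = 0.438056.
Q̄ = (S_0/π) × [bracket] = (1361/π) × 0.438056 = 189.77 W/m².
— Configuration B (ϕ=-15.2°):
cos h₀ = −tan(-15.2°) tan(+15.300°) = 0.0743, h₀ = 1.4964 rad.
Bracket: h₀ sin ϕ sin δ + cos ϕ cos δ sin h₀ = 1.4964×-0.26219×0.26387 + 0.96502×0.96456×0.99723 = -0.103527 + 0.928241 = 0.824714.
Q̄ = (S_0/π) × [bracket] = (1361/π) × 0.824714 = 357.28 W/m².
Ratio Q̄_A / Q̄_B = 189.77 / 357.28 = 0.5312.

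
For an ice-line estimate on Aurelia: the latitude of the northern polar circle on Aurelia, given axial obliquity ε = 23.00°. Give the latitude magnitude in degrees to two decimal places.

The polar circle is the lowest latitude that experiences at least one full rotation of continuous daylight at the northern-summer solstice; it lies at |φ| = 90° − ε = 90° − 23.00° = 67.00°.

67.00°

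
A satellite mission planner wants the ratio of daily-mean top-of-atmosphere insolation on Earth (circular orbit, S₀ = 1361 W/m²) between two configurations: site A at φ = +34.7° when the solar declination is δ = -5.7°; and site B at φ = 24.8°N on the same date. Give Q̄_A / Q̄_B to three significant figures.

Q̄_A / Q̄_B ≈ 0.872

— Configuration A (φ=+34.7°):
cos H₀ = −tan(+34.7°) tan(-5.700°) = 0.0691, H₀ = 1.5016 rad.
Bracket: H₀ sin φ sin δ + cos φ cos δ sin H₀ = 1.5016×0.56928×-0.09932 + 0.82214×0.99506×0.99761 = -0.084902 + 0.816123 = 0.731221.
Q̄ = (S₀/π) × [bracket] = (1361/π) × 0.731221 = 316.78 W/m².
— Configuration B (φ=+24.8°):
cos H₀ = −tan(+24.8°) tan(-5.700°) = 0.0461, H₀ = 1.5247 rad.
Bracket: H₀ sin φ sin δ + cos φ cos δ sin H₀ = 1.5247×0.41945×-0.09932 + 0.90778×0.99506×0.99894 = -0.063519 + 0.902338 = 0.838819.
Q̄ = (S₀/π) × [bracket] = (1361/π) × 0.838819 = 363.39 W/m².
Ratio Q̄_A / Q̄_B = 316.78 / 363.39 = 0.8717.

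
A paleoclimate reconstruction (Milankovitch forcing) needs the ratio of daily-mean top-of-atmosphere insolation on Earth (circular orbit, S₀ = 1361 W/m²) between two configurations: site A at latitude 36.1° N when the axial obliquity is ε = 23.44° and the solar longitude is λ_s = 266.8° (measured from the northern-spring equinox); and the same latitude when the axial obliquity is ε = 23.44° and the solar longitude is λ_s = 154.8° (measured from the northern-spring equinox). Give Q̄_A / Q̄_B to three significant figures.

— Configuration A (φ=+36.1°):
Solar declination: sin δ = sin ε · sin λ_s = sin 23.44° × sin 266.8° = -0.39717, so δ = -23.401°.
cos H₀ = −tan(+36.1°) tan(-23.401°) = 0.3156, H₀ = 1.2497 rad.
Bracket: H₀ sin φ sin δ + cos φ cos δ sin H₀ = 1.2497×0.58920×-0.39717 + 0.80799×0.91775×0.94890 = -0.292446 + 0.703640 = 0.411194.
Q̄ = (S₀/π) × [bracket] = (1361/π) × 0.411194 = 178.14 W/m².
— Configuration B (φ=+36.1°):
Solar declination: sin δ = sin ε · sin λ_s = sin 23.44° × sin 154.8° = 0.16937, so δ = +9.751°.
cos H₀ = −tan(+36.1°) tan(+9.751°) = -0.1253, H₀ = 1.6964 rad.
Bracket: H₀ sin φ sin δ + cos φ cos δ sin H₀ = 1.6964×0.58920×0.16937 + 0.80799×0.98555×0.99212 = 0.169289 + 0.790040 = 0.959329.
Q̄ = (S₀/π) × [bracket] = (1361/π) × 0.959329 = 415.60 W/m².
Ratio Q̄_A / Q̄_B = 178.14 / 415.60 = 0.4286.

Q̄_A / Q̄_B ≈ 0.429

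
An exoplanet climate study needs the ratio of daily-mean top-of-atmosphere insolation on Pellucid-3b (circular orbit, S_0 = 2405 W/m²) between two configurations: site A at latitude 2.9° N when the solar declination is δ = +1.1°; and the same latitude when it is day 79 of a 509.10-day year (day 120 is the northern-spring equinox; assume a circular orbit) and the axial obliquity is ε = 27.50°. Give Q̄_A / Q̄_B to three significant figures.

— Configuration A (ϕ=+2.9°):
cos h₀ = −tan(+2.9°) tan(+1.100°) = -0.0010, h₀ = 1.5718 rad.
Bracket: h₀ sin ϕ sin δ + cos ϕ cos δ sin h₀ = 1.5718×0.05059×0.01920 + 0.99872×0.99982×1.00000 = 0.001527 + 0.998540 = 1.000067.
Q̄ = (S_0/π) × [bracket] = (2405/π) × 1.000067 = 765.59 W/m².
— Configuration B (ϕ=+2.9°):
Solar longitude: L_s = 360° × (79 − 120)/509.10 = -28.992°, i.e. -28.992° + 360° = 331.008°.
sin δ = sin 27.50° × sin 331.008° = -0.22381, so δ = -12.933°.
cos h₀ = −tan(+2.9°) tan(-12.933°) = 0.0116, h₀ = 1.5592 rad.
Bracket: h₀ sin ϕ sin δ + cos ϕ cos δ sin h₀ = 1.5592×0.05059×-0.22381 + 0.99872×0.97463×0.99993 = -0.017654 + 0.973314 = 0.955660.
Q̄ = (S_0/π) × [bracket] = (2405/π) × 0.955660 = 731.59 W/m².
Ratio Q̄_A / Q̄_B = 765.59 / 731.59 = 1.046.

Q̄_A / Q̄_B ≈ 1.05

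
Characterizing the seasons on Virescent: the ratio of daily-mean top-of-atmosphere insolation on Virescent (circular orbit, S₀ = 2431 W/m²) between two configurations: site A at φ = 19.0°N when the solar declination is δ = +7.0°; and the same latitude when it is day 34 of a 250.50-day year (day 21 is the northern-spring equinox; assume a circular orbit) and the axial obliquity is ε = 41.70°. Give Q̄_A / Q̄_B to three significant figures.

Q̄_A / Q̄_B ≈ 0.967

— Configuration A (φ=+19.0°):
cos H₀ = −tan(+19.0°) tan(+7.000°) = -0.0423, H₀ = 1.6131 rad.
Bracket: H₀ sin φ sin δ + cos φ cos δ sin H₀ = 1.6131×0.32557×0.12187 + 0.94552×0.99255×0.99911 = 0.064003 + 0.937641 = 1.001644.
Q̄ = (S₀/π) × [bracket] = (2431/π) × 1.001644 = 775.08 W/m².
— Configuration B (φ=+19.0°):
Solar longitude: λ_s = 360° × (34 − 21)/250.50 = 18.683°.
sin δ = sin 41.70° × sin 18.683° = 0.21309, so δ = +12.304°.
cos H₀ = −tan(+19.0°) tan(+12.304°) = -0.0751, H₀ = 1.6460 rad.
Bracket: H₀ sin φ sin δ + cos φ cos δ sin H₀ = 1.6460×0.32557×0.21309 + 0.94552×0.97703×0.99718 = 0.114192 + 0.921196 = 1.035388.
Q̄ = (S₀/π) × [bracket] = (2431/π) × 1.035388 = 801.19 W/m².
Ratio Q̄_A / Q̄_B = 775.08 / 801.19 = 0.9674.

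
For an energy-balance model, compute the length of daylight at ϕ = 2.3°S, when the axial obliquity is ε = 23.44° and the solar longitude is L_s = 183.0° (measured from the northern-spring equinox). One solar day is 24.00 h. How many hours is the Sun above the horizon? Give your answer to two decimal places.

Solar declination: sin δ = sin ε · sin L_s = sin 23.44° × sin 183.0° = -0.02082, so δ = -1.193°.
cos h₀ = −tan ϕ · tan δ = −tan(-2.3°) × tan(-1.193°) = -0.0008, so h₀ = 1.5716 rad = 90.05°.
Daylight = 2h₀/(2π) × 24.00 h = (1.5716/π) × 24.00 = 12.01 h.

12.01 h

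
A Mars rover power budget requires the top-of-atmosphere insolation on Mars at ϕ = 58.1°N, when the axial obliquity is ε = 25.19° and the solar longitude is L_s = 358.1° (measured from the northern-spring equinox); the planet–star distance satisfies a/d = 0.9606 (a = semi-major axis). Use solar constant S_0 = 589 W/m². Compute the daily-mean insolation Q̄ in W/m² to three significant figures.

Q̄ ≈ 88.2 W/m²

Solar declination: sin δ = sin ε · sin L_s = sin 25.19° × sin 358.1° = -0.01411, so δ = -0.809°.
cos h₀ = −tan(+58.1°) tan(-0.809°) = 0.0227, h₀ = 1.5481 rad.
Bracket: h₀ sin ϕ sin δ + cos ϕ cos δ sin h₀ = 1.5481×0.84897×-0.01411 + 0.52844×0.99990×0.99974 = -0.018545 + 0.528250 = 0.509705.
Inverse-square distance factor (a/d)² = 0.9606² = 0.922752.
Q̄ = (S_0/π) × 0.922752 × [bracket] = (589/π) × 0.922752 × 0.509705 = 88.18 W/m².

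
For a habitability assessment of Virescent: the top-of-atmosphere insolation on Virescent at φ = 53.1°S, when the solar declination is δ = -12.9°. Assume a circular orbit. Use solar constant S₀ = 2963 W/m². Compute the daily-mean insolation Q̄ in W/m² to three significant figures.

Q̄ ≈ 842 W/m²

cos H₀ = −tan(-53.1°) tan(-12.900°) = -0.3050, H₀ = 1.8808 rad.
Bracket: H₀ sin φ sin δ + cos φ cos δ sin H₀ = 1.8808×-0.79968×-0.22325 + 0.60042×0.97476×0.95234 = 0.335777 + 0.557372 = 0.893149.
Q̄ = (S₀/π) × [bracket] = (2963/π) × 0.893149 = 842.4 W/m².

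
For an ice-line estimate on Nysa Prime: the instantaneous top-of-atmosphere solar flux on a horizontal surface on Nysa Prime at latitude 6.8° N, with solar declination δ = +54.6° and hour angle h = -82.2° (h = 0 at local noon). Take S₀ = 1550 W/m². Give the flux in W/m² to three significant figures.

cos θ_z = sin φ sin δ + cos φ cos δ cos h = 0.096514 + 0.078064 = 0.174578.
Flux = S₀ · cos θ_z = 1550 × 0.174578 = 270.6 W/m².

271 W/m²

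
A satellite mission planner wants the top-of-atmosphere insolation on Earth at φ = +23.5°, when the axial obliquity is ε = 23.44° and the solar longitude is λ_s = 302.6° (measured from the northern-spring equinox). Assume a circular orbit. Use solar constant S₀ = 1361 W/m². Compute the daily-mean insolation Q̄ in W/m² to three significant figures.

Solar declination: sin δ = sin ε · sin λ_s = sin 23.44° × sin 302.6° = -0.33512, so δ = -19.580°.
cos H₀ = −tan(+23.5°) tan(-19.580°) = 0.1547, H₀ = 1.4155 rad.
Bracket: H₀ sin φ sin δ + cos φ cos δ sin H₀ = 1.4155×0.39875×-0.33512 + 0.91706×0.94218×0.98797 = -0.189152 + 0.853641 = 0.664489.
Q̄ = (S₀/π) × [bracket] = (1361/π) × 0.664489 = 287.9 W/m².

Q̄ ≈ 288 W/m²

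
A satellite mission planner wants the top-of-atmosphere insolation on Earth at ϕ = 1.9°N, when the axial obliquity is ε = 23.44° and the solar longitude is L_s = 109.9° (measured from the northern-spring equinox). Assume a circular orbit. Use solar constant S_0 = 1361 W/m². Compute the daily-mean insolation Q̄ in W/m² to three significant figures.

Solar declination: sin δ = sin ε · sin L_s = sin 23.44° × sin 109.9° = 0.37404, so δ = +21.965°.
cos h₀ = −tan(+1.9°) tan(+21.965°) = -0.0134, h₀ = 1.5842 rad.
Bracket: h₀ sin ϕ sin δ + cos ϕ cos δ sin h₀ = 1.5842×0.03316×0.37404 + 0.99945×0.92741×0.99991 = 0.019649 + 0.926817 = 0.946466.
Q̄ = (S_0/π) × [bracket] = (1361/π) × 0.946466 = 410.0 W/m².

Q̄ ≈ 410 W/m²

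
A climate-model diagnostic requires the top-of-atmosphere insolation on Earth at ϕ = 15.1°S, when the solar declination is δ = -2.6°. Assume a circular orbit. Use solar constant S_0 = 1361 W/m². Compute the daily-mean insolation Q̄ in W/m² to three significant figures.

Q̄ ≈ 426 W/m²

cos h₀ = −tan(-15.1°) tan(-2.600°) = -0.0123, h₀ = 1.5830 rad.
Bracket: h₀ sin ϕ sin δ + cos ϕ cos δ sin h₀ = 1.5830×-0.26050×-0.04536 + 0.96547×0.99897×0.99992 = 0.018705 + 0.964398 = 0.983103.
Q̄ = (S_0/π) × [bracket] = (1361/π) × 0.983103 = 425.9 W/m².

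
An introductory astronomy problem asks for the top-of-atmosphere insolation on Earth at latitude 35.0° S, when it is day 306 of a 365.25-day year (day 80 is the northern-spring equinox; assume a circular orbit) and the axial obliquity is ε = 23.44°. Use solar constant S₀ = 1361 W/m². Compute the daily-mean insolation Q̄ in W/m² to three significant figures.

Q̄ ≈ 454 W/m²

Solar longitude: λ_s = 360° × (306 − 80)/365.25 = 222.752°.
sin δ = sin 23.44° × sin 222.752° = -0.27003, so δ = -15.666°.
cos H₀ = −tan(-35.0°) tan(-15.666°) = -0.1964, H₀ = 1.7685 rad.
Bracket: H₀ sin φ sin δ + cos φ cos δ sin H₀ = 1.7685×-0.57358×-0.27003 + 0.81915×0.96285×0.98053 = 0.273912 + 0.773362 = 1.047274.
Q̄ = (S₀/π) × [bracket] = (1361/π) × 1.047274 = 453.7 W/m².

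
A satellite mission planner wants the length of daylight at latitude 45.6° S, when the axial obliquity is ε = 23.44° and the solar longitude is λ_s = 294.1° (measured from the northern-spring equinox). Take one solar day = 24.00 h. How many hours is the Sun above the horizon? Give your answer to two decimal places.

15.13 h

Solar declination: sin δ = sin ε · sin λ_s = sin 23.44° × sin 294.1° = -0.36311, so δ = -21.292°.
cos H₀ = −tan φ · tan δ = −tan(-45.6°) × tan(-21.292°) = -0.3980, so H₀ = 1.9801 rad = 113.45°.
Daylight = 2H₀/(2π) × 24.00 h = (1.9801/π) × 24.00 = 15.13 h.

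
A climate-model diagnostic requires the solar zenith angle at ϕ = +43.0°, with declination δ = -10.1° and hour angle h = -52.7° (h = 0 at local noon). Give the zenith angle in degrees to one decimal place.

θ_z = 71.5°

cos θ_z = sin ϕ sin δ + cos ϕ cos δ cos h = -0.119600 + 0.436324 = 0.316724.
θ_z = arccos(0.316724) = 71.5°.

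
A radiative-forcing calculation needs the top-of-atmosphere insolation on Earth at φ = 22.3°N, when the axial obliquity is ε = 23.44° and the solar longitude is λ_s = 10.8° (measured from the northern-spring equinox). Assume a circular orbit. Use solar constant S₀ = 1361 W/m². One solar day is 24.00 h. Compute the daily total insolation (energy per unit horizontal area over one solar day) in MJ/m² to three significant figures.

Solar declination: sin δ = sin ε · sin λ_s = sin 23.44° × sin 10.8° = 0.07454, so δ = +4.275°.
cos H₀ = −tan(+22.3°) tan(+4.275°) = -0.0307, H₀ = 1.6015 rad.
Bracket: H₀ sin φ sin δ + cos φ cos δ sin H₀ = 1.6015×0.37946×0.07454 + 0.92521×0.99722×0.99953 = 0.045298 + 0.922204 = 0.967502.
Q̄ = (S₀/π) × [bracket] = (1361/π) × 0.967502 = 419.14 W/m².
Daily total = Q̄ × 24.00 h × 3600 s/h = 419.14 × 24.00 × 3600 / 10⁶ = 36.21 MJ/m².

36.2 MJ/m²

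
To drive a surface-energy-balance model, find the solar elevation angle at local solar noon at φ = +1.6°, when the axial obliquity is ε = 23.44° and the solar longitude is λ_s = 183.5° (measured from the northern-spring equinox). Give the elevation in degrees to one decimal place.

87.0°

Solar declination: sin δ = sin ε · sin λ_s = sin 23.44° × sin 183.5° = -0.02428, so δ = -1.392°.
At local noon the hour angle is zero, so the zenith angle equals |φ − δ| = |+1.6° − (-1.392°)| = 2.992°.
Elevation = 90° − 2.992° = 87.0°.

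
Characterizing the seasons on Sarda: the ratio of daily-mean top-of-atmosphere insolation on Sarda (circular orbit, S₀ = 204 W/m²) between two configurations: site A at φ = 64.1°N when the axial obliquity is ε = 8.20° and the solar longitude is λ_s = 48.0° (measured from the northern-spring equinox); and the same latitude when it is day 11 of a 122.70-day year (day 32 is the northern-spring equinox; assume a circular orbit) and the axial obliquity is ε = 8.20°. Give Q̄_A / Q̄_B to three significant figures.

— Configuration A (φ=+64.1°):
Solar declination: sin δ = sin ε · sin λ_s = sin 8.20° × sin 48.0° = 0.10599, so δ = +6.084°.
cos H₀ = −tan(+64.1°) tan(+6.084°) = -0.2195, H₀ = 1.7921 rad.
Bracket: H₀ sin φ sin δ + cos φ cos δ sin H₀ = 1.7921×0.89956×0.10599 + 0.43680×0.99437×0.97561 = 0.170867 + 0.423747 = 0.594614.
Q̄ = (S₀/π) × [bracket] = (204/π) × 0.594614 = 38.611 W/m².
— Configuration B (φ=+64.1°):
Solar longitude: λ_s = 360° × (11 − 32)/122.70 = -61.614°, i.e. -61.614° + 360° = 298.386°.
sin δ = sin 8.20° × sin 298.386° = -0.12548, so δ = -7.208°.
cos H₀ = −tan(+64.1°) tan(-7.208°) = 0.2605, H₀ = 1.3073 rad.
Bracket: H₀ sin φ sin δ + cos φ cos δ sin H₀ = 1.3073×0.89956×-0.12548 + 0.43680×0.99210×0.96548 = -0.147564 + 0.418390 = 0.270826.
Q̄ = (S₀/π) × [bracket] = (204/π) × 0.270826 = 17.586 W/m².
Ratio Q̄_A / Q̄_B = 38.611 / 17.586 = 2.196.

Q̄_A / Q̄_B ≈ 2.20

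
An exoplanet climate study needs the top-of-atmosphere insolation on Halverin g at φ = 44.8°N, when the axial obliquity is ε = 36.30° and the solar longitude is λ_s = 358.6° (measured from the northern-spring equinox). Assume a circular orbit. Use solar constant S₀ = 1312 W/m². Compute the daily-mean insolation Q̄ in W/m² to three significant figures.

Solar declination: sin δ = sin ε · sin λ_s = sin 36.30° × sin 358.6° = -0.01446, so δ = -0.829°.
cos H₀ = −tan(+44.8°) tan(-0.829°) = 0.0144, H₀ = 1.5564 rad.
Bracket: H₀ sin φ sin δ + cos φ cos δ sin H₀ = 1.5564×0.70463×-0.01446 + 0.70957×0.99990×0.99990 = -0.015858 + 0.709428 = 0.693570.
Q̄ = (S₀/π) × [bracket] = (1312/π) × 0.693570 = 289.7 W/m².

Q̄ ≈ 290 W/m²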